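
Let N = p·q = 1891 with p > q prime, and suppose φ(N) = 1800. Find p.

61

φ(n) = (p−1)(q−1) = n − (p+q) + 1, so p + q = 1891 − 1800 + 1 = 92.
p and q are the roots of t² − 92t + 1891 = 0.
Discriminant: 92² − 4·1891 = 8464 − 7564 = 900; √900 = 30.
q = (92 − 30)/2 = 31, p = (92 + 30)/2 = 61.
Check: 31 · 61 = 1891.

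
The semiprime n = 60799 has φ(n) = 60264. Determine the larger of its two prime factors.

φ(n) = (p−1)(q−1) = n − (p+q) + 1, so p + q = 60799 − 60264 + 1 = 536.
p and q are the roots of t² − 536t + 60799 = 0.
Discriminant: 536² − 4·60799 = 287296 − 243196 = 44100; √44100 = 210.
q = (536 − 210)/2 = 163, p = (536 + 210)/2 = 373.
Check: 163 · 373 = 60799.

373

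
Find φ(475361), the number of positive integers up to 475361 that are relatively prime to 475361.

444528

Factor: 475361 = 19 · 127 · 197.
φ(475361) = (19−1) · (127−1) · (197−1) = 18 · 126 · 196 = 444528.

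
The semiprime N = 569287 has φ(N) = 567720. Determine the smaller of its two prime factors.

571

φ(n) = (p−1)(q−1) = n − (p+q) + 1, so p + q = 569287 − 567720 + 1 = 1568.
p and q are the roots of t² − 1568t + 569287 = 0.
Discriminant: 1568² − 4·569287 = 2458624 − 2277148 = 181476; √181476 = 426.
q = (1568 − 426)/2 = 571, p = (1568 + 426)/2 = 997.
Check: 571 · 997 = 569287.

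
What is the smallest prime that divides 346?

346 is even: 2 divides it.

2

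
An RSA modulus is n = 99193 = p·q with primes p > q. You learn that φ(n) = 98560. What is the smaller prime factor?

φ(n) = (p−1)(q−1) = n − (p+q) + 1, so p + q = 99193 − 98560 + 1 = 634.
p and q are the roots of t² − 634t + 99193 = 0.
Discriminant: 634² − 4·99193 = 401956 − 396772 = 5184; √5184 = 72.
q = (634 − 72)/2 = 281, p = (634 + 72)/2 = 353.
Check: 281 · 353 = 99193.

281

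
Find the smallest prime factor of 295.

5

295 is odd.
Digit sum 16, not divisible by 3.
Ends in 5: divisible by 5.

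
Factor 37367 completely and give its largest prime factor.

79

37367 = 11 · 3397
3397 = 43 · 79
79 is prime.
So 37367 = 11 · 43 · 79; the largest prime factor is 79.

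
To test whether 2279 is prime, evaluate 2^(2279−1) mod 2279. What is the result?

78

2^1 ≡ 2 (mod 2279)
2^2 ≡ 2^2 = 4 ≡ 4 (mod 2279)
2^4 ≡ 4^2 = 16 ≡ 16 (mod 2279)
2^8 ≡ 16^2 = 256 ≡ 256 (mod 2279)
2^16 ≡ 256^2 = 65536 ≡ 1724 (mod 2279)
2^32 ≡ 1724^2 = 2972176 ≡ 360 (mod 2279)
2^64 ≡ 360^2 = 129600 ≡ 1976 (mod 2279)
2^128 ≡ 1976^2 = 3904576 ≡ 649 (mod 2279)
2^256 ≡ 649^2 = 421201 ≡ 1865 (mod 2279)
2^512 ≡ 1865^2 = 3478225 ≡ 471 (mod 2279)
2^1024 ≡ 471^2 = 221841 ≡ 778 (mod 2279)
2^2048 ≡ 778^2 = 605284 ≡ 1349 (mod 2279)
2278 = 2048 + 128 + 64 + 32 + 4 + 2 in binary powers of 2.
So 2^2278 ≡ 1349 · 649 · 1976 · 360 · 16 · 4 ≡ 78 (mod 2279).
Since 78 ≠ 1, base 2 is a Fermat witness: 2279 is composite.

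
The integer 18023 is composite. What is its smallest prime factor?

18023 is odd.
Digit sum 14, not divisible by 3.
Ends in 3: not divisible by 5.
7: 18023 = 7·2574 + 5
11: 18023 = 11·1638 + 5
13: 18023 = 13·1386 + 5
17: 18023 = 17·1060 + 3
19: 18023 = 19·948 + 11
23: 18023 = 23·783 + 14
29: 18023 = 29·621 + 14
31: 18023 = 31·581 + 12
37: 18023 = 37·487 + 4
41: 18023 = 41·439 + 24
43: 18023 = 43·419 + 6
47: 18023 = 47·383 + 22
53: 18023 = 53·340 + 3
59: 18023 = 59·305 + 28
61: 18023 = 61·295 + 28
67: 18023 = 67·269

67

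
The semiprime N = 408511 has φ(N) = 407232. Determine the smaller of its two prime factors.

φ(n) = (p−1)(q−1) = n − (p+q) + 1, so p + q = 408511 − 407232 + 1 = 1280.
p and q are the roots of t² − 1280t + 408511 = 0.
Discriminant: 1280² − 4·408511 = 1638400 − 1634044 = 4356; √4356 = 66.
q = (1280 − 66)/2 = 607, p = (1280 + 66)/2 = 673.
Check: 607 · 673 = 408511.

607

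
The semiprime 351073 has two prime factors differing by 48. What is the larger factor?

Since p = q + 48, we have 351073 = q(q + 48), so q² + 48q − 351073 = 0.
Discriminant: 48² + 4·351073 = 2304 + 1404292 = 1406596; √1406596 = 1186.
q = (−48 + 1186)/2 = 569, and p = q + 48 = 617.
Check: 569 · 617 = 351073.

617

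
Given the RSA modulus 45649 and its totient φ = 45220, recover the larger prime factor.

φ(n) = (p−1)(q−1) = n − (p+q) + 1, so p + q = 45649 − 45220 + 1 = 430.
p and q are the roots of t² − 430t + 45649 = 0.
Discriminant: 430² − 4·45649 = 184900 − 182596 = 2304; √2304 = 48.
q = (430 − 48)/2 = 191, p = (430 + 48)/2 = 239.
Check: 191 · 239 = 45649.

239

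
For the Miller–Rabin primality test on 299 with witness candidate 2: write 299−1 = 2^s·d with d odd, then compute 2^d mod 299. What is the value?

299 − 1 = 298 = 2^1 · 149, so d = 149.
2^1 ≡ 2 (mod 299)
2^2 ≡ 2^2 = 4 ≡ 4 (mod 299)
2^4 ≡ 4^2 = 16 ≡ 16 (mod 299)
2^8 ≡ 16^2 = 256 ≡ 256 (mod 299)
2^16 ≡ 256^2 = 65536 ≡ 55 (mod 299)
2^32 ≡ 55^2 = 3025 ≡ 35 (mod 299)
2^64 ≡ 35^2 = 1225 ≡ 29 (mod 299)
2^128 ≡ 29^2 = 841 ≡ 243 (mod 299)
149 = 128 + 16 + 4 + 1 in binary powers of 2.
So 2^149 ≡ 243 · 55 · 16 · 2 ≡ 110 (mod 299).
Squaring chain: 110; never reaches −1, so base 2 is a Miller–Rabin witness that 299 is composite.

110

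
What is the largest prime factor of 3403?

3403 = 41 · 83
83 is prime.
So 3403 = 41 · 83; the largest prime factor is 83.

83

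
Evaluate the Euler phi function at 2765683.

2704800

Factor: 2765683 = 101 · 139 · 197.
φ(2765683) = (101−1) · (139−1) · (197−1) = 100 · 138 · 196 = 2704800.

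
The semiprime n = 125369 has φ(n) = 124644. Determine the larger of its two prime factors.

443

φ(n) = (p−1)(q−1) = n − (p+q) + 1, so p + q = 125369 − 124644 + 1 = 726.
p and q are the roots of t² − 726t + 125369 = 0.
Discriminant: 726² − 4·125369 = 527076 − 501476 = 25600; √25600 = 160.
q = (726 − 160)/2 = 283, p = (726 + 160)/2 = 443.
Check: 283 · 443 = 125369.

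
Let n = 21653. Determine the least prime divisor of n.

21653 is odd.
Digit sum 17, not divisible by 3.
Ends in 3: not divisible by 5.
7: 21653 = 7·3093 + 2
11: 21653 = 11·1968 + 5
13: 21653 = 13·1665 + 8
17: 21653 = 17·1273 + 12
19: 21653 = 19·1139 + 12
23: 21653 = 23·941 + 10
29: 21653 = 29·746 + 19
31: 21653 = 31·698 + 15
37: 21653 = 37·585 + 8
41: 21653 = 41·528 + 5
43: 21653 = 43·503 + 24
47: 21653 = 47·460 + 33
53: 21653 = 53·408 + 29
59: 21653 = 59·367

59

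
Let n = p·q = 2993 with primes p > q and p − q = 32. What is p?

Since p = q + 32, we have 2993 = q(q + 32), so q² + 32q − 2993 = 0.
Discriminant: 32² + 4·2993 = 1024 + 11972 = 12996; √12996 = 114.
q = (−32 + 114)/2 = 41, and p = q + 32 = 73.
Check: 41 · 73 = 2993.

73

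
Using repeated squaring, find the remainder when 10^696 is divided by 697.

543

10^1 ≡ 10 (mod 697)
10^2 ≡ 10^2 = 100 ≡ 100 (mod 697)
10^4 ≡ 100^2 = 10000 ≡ 242 (mod 697)
10^8 ≡ 242^2 = 58564 ≡ 16 (mod 697)
10^16 ≡ 16^2 = 256 ≡ 256 (mod 697)
10^32 ≡ 256^2 = 65536 ≡ 18 (mod 697)
10^64 ≡ 18^2 = 324 ≡ 324 (mod 697)
10^128 ≡ 324^2 = 104976 ≡ 426 (mod 697)
10^256 ≡ 426^2 = 181476 ≡ 256 (mod 697)
10^512 ≡ 256^2 = 65536 ≡ 18 (mod 697)
696 = 512 + 128 + 32 + 16 + 8 in binary powers of 2.
So 10^696 ≡ 18 · 426 · 18 · 256 · 16 ≡ 543 (mod 697).
Since 543 ≠ 1, base 10 is a Fermat witness: 697 is composite.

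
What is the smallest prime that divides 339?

339 is odd.
Digit sum 15, divisible by 3.

3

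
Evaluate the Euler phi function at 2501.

2400

Factor: 2501 = 41 · 61.
φ(2501) = (41−1) · (61−1) = 40 · 60 = 2400.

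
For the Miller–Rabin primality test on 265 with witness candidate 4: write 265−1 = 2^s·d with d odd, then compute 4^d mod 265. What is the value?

219

265 − 1 = 264 = 2^3 · 33, so d = 33.
4^1 ≡ 4 (mod 265)
4^2 ≡ 4^2 = 16 ≡ 16 (mod 265)
4^4 ≡ 16^2 = 256 ≡ 256 (mod 265)
4^8 ≡ 256^2 = 65536 ≡ 81 (mod 265)
4^16 ≡ 81^2 = 6561 ≡ 201 (mod 265)
4^32 ≡ 201^2 = 40401 ≡ 121 (mod 265)
33 = 32 + 1 in binary powers of 2.
So 4^33 ≡ 121 · 4 ≡ 219 (mod 265).
Squaring chain: 219 → 261 → 16; never reaches −1, so base 4 is a Miller–Rabin witness that 265 is composite.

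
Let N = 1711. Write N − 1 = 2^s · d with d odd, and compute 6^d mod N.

760

1711 − 1 = 1710 = 2^1 · 855, so d = 855.
6^1 ≡ 6 (mod 1711)
6^2 ≡ 6^2 = 36 ≡ 36 (mod 1711)
6^4 ≡ 36^2 = 1296 ≡ 1296 (mod 1711)
6^8 ≡ 1296^2 = 1679616 ≡ 1125 (mod 1711)
6^16 ≡ 1125^2 = 1265625 ≡ 1196 (mod 1711)
6^32 ≡ 1196^2 = 1430416 ≡ 20 (mod 1711)
6^64 ≡ 20^2 = 400 ≡ 400 (mod 1711)
6^128 ≡ 400^2 = 160000 ≡ 877 (mod 1711)
6^256 ≡ 877^2 = 769129 ≡ 890 (mod 1711)
6^512 ≡ 890^2 = 792100 ≡ 1618 (mod 1711)
855 = 512 + 256 + 64 + 16 + 4 + 2 + 1 in binary powers of 2.
So 6^855 ≡ 1618 · 890 · 400 · 1196 · 1296 · 36 · 6 ≡ 760 (mod 1711).
Squaring chain: 760; never reaches −1, so base 6 is a Miller–Rabin witness that 1711 is composite.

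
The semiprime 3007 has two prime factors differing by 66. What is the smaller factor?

31

Since p = q + 66, we have 3007 = q(q + 66), so q² + 66q − 3007 = 0.
Discriminant: 66² + 4·3007 = 4356 + 12028 = 16384; √16384 = 128.
q = (−66 + 128)/2 = 31, and p = q + 66 = 97.
Check: 31 · 97 = 3007.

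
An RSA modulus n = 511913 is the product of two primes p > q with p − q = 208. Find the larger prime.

Since p = q + 208, we have 511913 = q(q + 208), so q² + 208q − 511913 = 0.
Discriminant: 208² + 4·511913 = 43264 + 2047652 = 2090916; √2090916 = 1446.
q = (−208 + 1446)/2 = 619, and p = q + 208 = 827.
Check: 619 · 827 = 511913.

827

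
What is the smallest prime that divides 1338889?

1338889 is odd.
Digit sum 40, not divisible by 3.
Ends in 9: not divisible by 5.
7: 1338889 = 7·191269 + 6
11: 1338889 = 11·121717 + 2
13: 1338889 = 13·102991 + 6
17: 1338889 = 17·78758 + 3
19: 1338889 = 19·70467 + 16
23: 1338889 = 23·58212 + 13
29: 1338889 = 29·46168 + 17
31: 1338889 = 31·43189 + 30
37: 1338889 = 37·36186 + 7
41: 1338889 = 41·32655 + 34
43: 1338889 = 43·31136 + 41
47: 1338889 = 47·28487

47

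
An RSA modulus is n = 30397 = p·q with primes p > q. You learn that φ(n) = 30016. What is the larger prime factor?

269

φ(n) = (p−1)(q−1) = n − (p+q) + 1, so p + q = 30397 − 30016 + 1 = 382.
p and q are the roots of t² − 382t + 30397 = 0.
Discriminant: 382² − 4·30397 = 145924 − 121588 = 24336; √24336 = 156.
q = (382 − 156)/2 = 113, p = (382 + 156)/2 = 269.
Check: 113 · 269 = 30397.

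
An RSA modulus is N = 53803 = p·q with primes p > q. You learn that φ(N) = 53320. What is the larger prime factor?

311

φ(n) = (p−1)(q−1) = n − (p+q) + 1, so p + q = 53803 − 53320 + 1 = 484.
p and q are the roots of t² − 484t + 53803 = 0.
Discriminant: 484² − 4·53803 = 234256 − 215212 = 19044; √19044 = 138.
q = (484 − 138)/2 = 173, p = (484 + 138)/2 = 311.
Check: 173 · 311 = 53803.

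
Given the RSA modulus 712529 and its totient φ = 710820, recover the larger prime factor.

φ(n) = (p−1)(q−1) = n − (p+q) + 1, so p + q = 712529 − 710820 + 1 = 1710.
p and q are the roots of t² − 1710t + 712529 = 0.
Discriminant: 1710² − 4·712529 = 2924100 − 2850116 = 73984; √73984 = 272.
q = (1710 − 272)/2 = 719, p = (1710 + 272)/2 = 991.
Check: 719 · 991 = 712529.

991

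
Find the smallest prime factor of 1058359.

1058359 is odd.
Digit sum 31, not divisible by 3.
Ends in 9: not divisible by 5.
7: 1058359 = 7·151194 + 1
11: 1058359 = 11·96214 + 5
13: 1058359 = 13·81412 + 3
17: 1058359 = 17·62256 + 7
19: 1058359 = 19·55703 + 2
23: 1058359 = 23·46015 + 14
29: 1058359 = 29·36495 + 4
31: 1058359 = 31·34140 + 19
37: 1058359 = 37·28604 + 11
41: 1058359 = 41·25813 + 26
43: 1058359 = 43·24613

43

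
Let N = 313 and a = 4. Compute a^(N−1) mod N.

1

4^1 ≡ 4 (mod 313)
4^2 ≡ 4^2 = 16 ≡ 16 (mod 313)
4^4 ≡ 16^2 = 256 ≡ 256 (mod 313)
4^8 ≡ 256^2 = 65536 ≡ 119 (mod 313)
4^16 ≡ 119^2 = 14161 ≡ 76 (mod 313)
4^32 ≡ 76^2 = 5776 ≡ 142 (mod 313)
4^64 ≡ 142^2 = 20164 ≡ 132 (mod 313)
4^128 ≡ 132^2 = 17424 ≡ 209 (mod 313)
4^256 ≡ 209^2 = 43681 ≡ 174 (mod 313)
312 = 256 + 32 + 16 + 8 in binary powers of 2.
So 4^312 ≡ 174 · 142 · 76 · 119 ≡ 1 (mod 313).
Since the result is 1, base 4 gives no evidence that 313 is composite.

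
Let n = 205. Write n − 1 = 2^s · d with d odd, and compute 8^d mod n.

205 − 1 = 204 = 2^2 · 51, so d = 51.
8^1 ≡ 8 (mod 205)
8^2 ≡ 8^2 = 64 ≡ 64 (mod 205)
8^4 ≡ 64^2 = 4096 ≡ 201 (mod 205)
8^8 ≡ 201^2 = 40401 ≡ 16 (mod 205)
8^16 ≡ 16^2 = 256 ≡ 51 (mod 205)
8^32 ≡ 51^2 = 2601 ≡ 141 (mod 205)
51 = 32 + 16 + 2 + 1 in binary powers of 2.
So 8^51 ≡ 141 · 51 · 64 · 8 ≡ 197 (mod 205).
Squaring chain: 197 → 64; never reaches −1, so base 8 is a Miller–Rabin witness that 205 is composite.

197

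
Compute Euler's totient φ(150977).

Factor: 150977 = 17 · 83 · 107.
φ(150977) = (17−1) · (83−1) · (107−1) = 16 · 82 · 106 = 139072.

139072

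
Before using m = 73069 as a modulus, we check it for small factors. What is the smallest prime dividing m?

73069 is odd.
Digit sum 25, not divisible by 3.
Ends in 9: not divisible by 5.
7: 73069 = 7·10438 + 3
11: 73069 = 11·6642 + 7
13: 73069 = 13·5620 + 9
17: 73069 = 17·4298 + 3
19: 73069 = 19·3845 + 14
23: 73069 = 23·3176 + 21
29: 73069 = 29·2519 + 18
31: 73069 = 31·2357 + 2
37: 73069 = 37·1974 + 31
41: 73069 = 41·1782 + 7
43: 73069 = 43·1699 + 12
47: 73069 = 47·1554 + 31
53: 73069 = 53·1378 + 35
59: 73069 = 59·1238 + 27
61: 73069 = 61·1197 + 52
67: 73069 = 67·1090 + 39
71: 73069 = 71·1029 + 10
73: 73069 = 73·1000 + 69
79: 73069 = 79·924 + 73
83: 73069 = 83·880 + 29
89: 73069 = 89·821

89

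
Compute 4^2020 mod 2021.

385

4^1 ≡ 4 (mod 2021)
4^2 ≡ 4^2 = 16 ≡ 16 (mod 2021)
4^4 ≡ 16^2 = 256 ≡ 256 (mod 2021)
4^8 ≡ 256^2 = 65536 ≡ 864 (mod 2021)
4^16 ≡ 864^2 = 746496 ≡ 747 (mod 2021)
4^32 ≡ 747^2 = 558009 ≡ 213 (mod 2021)
4^64 ≡ 213^2 = 45369 ≡ 907 (mod 2021)
4^128 ≡ 907^2 = 822649 ≡ 102 (mod 2021)
4^256 ≡ 102^2 = 10404 ≡ 299 (mod 2021)
4^512 ≡ 299^2 = 89401 ≡ 477 (mod 2021)
4^1024 ≡ 477^2 = 227529 ≡ 1177 (mod 2021)
2020 = 1024 + 512 + 256 + 128 + 64 + 32 + 4 in binary powers of 2.
So 4^2020 ≡ 1177 · 477 · 299 · 102 · 907 · 213 · 256 ≡ 385 (mod 2021).
Since 385 ≠ 1, base 4 is a Fermat witness: 2021 is composite.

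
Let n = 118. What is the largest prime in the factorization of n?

59

118 = 2 · 59
59 is prime.
So 118 = 2 · 59; the largest prime factor is 59.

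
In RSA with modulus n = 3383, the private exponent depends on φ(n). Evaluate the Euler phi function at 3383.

Factor: 3383 = 17 · 199.
φ(3383) = (17−1) · (199−1) = 16 · 198 = 3168.

3168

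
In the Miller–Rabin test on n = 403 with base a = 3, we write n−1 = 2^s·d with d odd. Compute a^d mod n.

403 − 1 = 402 = 2^1 · 201, so d = 201.
3^1 ≡ 3 (mod 403)
3^2 ≡ 3^2 = 9 ≡ 9 (mod 403)
3^4 ≡ 9^2 = 81 ≡ 81 (mod 403)
3^8 ≡ 81^2 = 6561 ≡ 113 (mod 403)
3^16 ≡ 113^2 = 12769 ≡ 276 (mod 403)
3^32 ≡ 276^2 = 76176 ≡ 9 (mod 403)
3^64 ≡ 9^2 = 81 ≡ 81 (mod 403)
3^128 ≡ 81^2 = 6561 ≡ 113 (mod 403)
201 = 128 + 64 + 8 + 1 in binary powers of 2.
So 3^201 ≡ 113 · 81 · 113 · 3 ≡ 170 (mod 403).
Squaring chain: 170; never reaches −1, so base 3 is a Miller–Rabin witness that 403 is composite.

170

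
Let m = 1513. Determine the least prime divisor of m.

17

1513 is odd.
Digit sum 10, not divisible by 3.
Ends in 3: not divisible by 5.
7: 1513 = 7·216 + 1
11: 1513 = 11·137 + 6
13: 1513 = 13·116 + 5
17: 1513 = 17·89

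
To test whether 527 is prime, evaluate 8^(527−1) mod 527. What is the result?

8^1 ≡ 8 (mod 527)
8^2 ≡ 8^2 = 64 ≡ 64 (mod 527)
8^4 ≡ 64^2 = 4096 ≡ 407 (mod 527)
8^8 ≡ 407^2 = 165649 ≡ 171 (mod 527)
8^16 ≡ 171^2 = 29241 ≡ 256 (mod 527)
8^32 ≡ 256^2 = 65536 ≡ 188 (mod 527)
8^64 ≡ 188^2 = 35344 ≡ 35 (mod 527)
8^128 ≡ 35^2 = 1225 ≡ 171 (mod 527)
8^256 ≡ 171^2 = 29241 ≡ 256 (mod 527)
8^512 ≡ 256^2 = 65536 ≡ 188 (mod 527)
526 = 512 + 8 + 4 + 2 in binary powers of 2.
So 8^526 ≡ 188 · 171 · 407 · 64 ≡ 225 (mod 527).
Since 225 ≠ 1, base 8 is a Fermat witness: 527 is composite.

225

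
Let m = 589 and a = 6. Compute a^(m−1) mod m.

6^1 ≡ 6 (mod 589)
6^2 ≡ 6^2 = 36 ≡ 36 (mod 589)
6^4 ≡ 36^2 = 1296 ≡ 118 (mod 589)
6^8 ≡ 118^2 = 13924 ≡ 377 (mod 589)
6^16 ≡ 377^2 = 142129 ≡ 180 (mod 589)
6^32 ≡ 180^2 = 32400 ≡ 5 (mod 589)
6^64 ≡ 5^2 = 25 ≡ 25 (mod 589)
6^128 ≡ 25^2 = 625 ≡ 36 (mod 589)
6^256 ≡ 36^2 = 1296 ≡ 118 (mod 589)
6^512 ≡ 118^2 = 13924 ≡ 377 (mod 589)
588 = 512 + 64 + 8 + 4 in binary powers of 2.
So 6^588 ≡ 377 · 25 · 377 · 118 ≡ 311 (mod 589).
Since 311 ≠ 1, base 6 is a Fermat witness: 589 is composite.

311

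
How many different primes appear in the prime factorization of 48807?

48807 = 3^2 · 5423
5423 = 11 · 493
493 = 17 · 29
48807 = 3^2 · 11 · 17 · 29, which has 4 distinct prime factors.

4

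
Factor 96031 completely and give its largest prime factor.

96031 = 13 · 7387
7387 = 83 · 89
89 is prime.
So 96031 = 13 · 83 · 89; the largest prime factor is 89.

89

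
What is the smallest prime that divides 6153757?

6153757 is odd.
Digit sum 34, not divisible by 3.
Ends in 7: not divisible by 5.
7: 6153757 = 7·879108 + 1
11: 6153757 = 11·559432 + 5
13: 6153757 = 13·473365 + 12
17: 6153757 = 17·361985 + 12
19: 6153757 = 19·323881 + 18
23: 6153757 = 23·267554 + 15
29: 6153757 = 29·212198 + 15
31: 6153757 = 31·198508 + 9
37: 6153757 = 37·166317 + 28
41: 6153757 = 41·150091 + 26
43: 6153757 = 43·143110 + 27
47: 6153757 = 47·130931

47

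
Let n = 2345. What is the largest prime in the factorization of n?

67

2345 = 5 · 469
469 = 7 · 67
67 is prime.
So 2345 = 5 · 7 · 67; the largest prime factor is 67.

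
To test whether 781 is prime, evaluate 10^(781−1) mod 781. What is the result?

10^1 ≡ 10 (mod 781)
10^2 ≡ 10^2 = 100 ≡ 100 (mod 781)
10^4 ≡ 100^2 = 10000 ≡ 628 (mod 781)
10^8 ≡ 628^2 = 394384 ≡ 760 (mod 781)
10^16 ≡ 760^2 = 577600 ≡ 441 (mod 781)
10^32 ≡ 441^2 = 194481 ≡ 12 (mod 781)
10^64 ≡ 12^2 = 144 ≡ 144 (mod 781)
10^128 ≡ 144^2 = 20736 ≡ 430 (mod 781)
10^256 ≡ 430^2 = 184900 ≡ 584 (mod 781)
10^512 ≡ 584^2 = 341056 ≡ 540 (mod 781)
780 = 512 + 256 + 8 + 4 in binary powers of 2.
So 10^780 ≡ 540 · 584 · 760 · 628 ≡ 243 (mod 781).
Since 243 ≠ 1, base 10 is a Fermat witness: 781 is composite.

243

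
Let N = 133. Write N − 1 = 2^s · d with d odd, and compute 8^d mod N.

133 − 1 = 132 = 2^2 · 33, so d = 33.
8^1 ≡ 8 (mod 133)
8^2 ≡ 8^2 = 64 ≡ 64 (mod 133)
8^4 ≡ 64^2 = 4096 ≡ 106 (mod 133)
8^8 ≡ 106^2 = 11236 ≡ 64 (mod 133)
8^16 ≡ 64^2 = 4096 ≡ 106 (mod 133)
8^32 ≡ 106^2 = 11236 ≡ 64 (mod 133)
33 = 32 + 1 in binary powers of 2.
So 8^33 ≡ 64 · 8 ≡ 113 (mod 133).
Squaring chain: 113 → 1; never reaches −1, so base 8 is a Miller–Rabin witness that 133 is composite.

113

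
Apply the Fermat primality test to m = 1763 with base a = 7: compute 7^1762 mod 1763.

1197

7^1 ≡ 7 (mod 1763)
7^2 ≡ 7^2 = 49 ≡ 49 (mod 1763)
7^4 ≡ 49^2 = 2401 ≡ 638 (mod 1763)
7^8 ≡ 638^2 = 407044 ≡ 1554 (mod 1763)
7^16 ≡ 1554^2 = 2414916 ≡ 1369 (mod 1763)
7^32 ≡ 1369^2 = 1874161 ≡ 92 (mod 1763)
7^64 ≡ 92^2 = 8464 ≡ 1412 (mod 1763)
7^128 ≡ 1412^2 = 1993744 ≡ 1554 (mod 1763)
7^256 ≡ 1554^2 = 2414916 ≡ 1369 (mod 1763)
7^512 ≡ 1369^2 = 1874161 ≡ 92 (mod 1763)
7^1024 ≡ 92^2 = 8464 ≡ 1412 (mod 1763)
1762 = 1024 + 512 + 128 + 64 + 32 + 2 in binary powers of 2.
So 7^1762 ≡ 1412 · 92 · 1554 · 1412 · 92 · 49 ≡ 1197 (mod 1763).
Since 1197 ≠ 1, base 7 is a Fermat witness: 1763 is composite.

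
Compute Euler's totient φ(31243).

Factor: 31243 = 157 · 199.
φ(31243) = (157−1) · (199−1) = 156 · 198 = 30888.

30888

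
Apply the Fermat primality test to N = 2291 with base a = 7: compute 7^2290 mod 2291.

1747

7^1 ≡ 7 (mod 2291)
7^2 ≡ 7^2 = 49 ≡ 49 (mod 2291)
7^4 ≡ 49^2 = 2401 ≡ 110 (mod 2291)
7^8 ≡ 110^2 = 12100 ≡ 645 (mod 2291)
7^16 ≡ 645^2 = 416025 ≡ 1354 (mod 2291)
7^32 ≡ 1354^2 = 1833316 ≡ 516 (mod 2291)
7^64 ≡ 516^2 = 266256 ≡ 500 (mod 2291)
7^128 ≡ 500^2 = 250000 ≡ 281 (mod 2291)
7^256 ≡ 281^2 = 78961 ≡ 1067 (mod 2291)
7^512 ≡ 1067^2 = 1138489 ≡ 2153 (mod 2291)
7^1024 ≡ 2153^2 = 4635409 ≡ 716 (mod 2291)
7^2048 ≡ 716^2 = 512656 ≡ 1763 (mod 2291)
2290 = 2048 + 128 + 64 + 32 + 16 + 2 in binary powers of 2.
So 7^2290 ≡ 1763 · 281 · 500 · 516 · 1354 · 49 ≡ 1747 (mod 2291).
Since 1747 ≠ 1, base 7 is a Fermat witness: 2291 is composite.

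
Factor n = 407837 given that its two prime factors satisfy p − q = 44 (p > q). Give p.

661

Since p = q + 44, we have 407837 = q(q + 44), so q² + 44q − 407837 = 0.
Discriminant: 44² + 4·407837 = 1936 + 1631348 = 1633284; √1633284 = 1278.
q = (−44 + 1278)/2 = 617, and p = q + 44 = 661.
Check: 617 · 661 = 407837.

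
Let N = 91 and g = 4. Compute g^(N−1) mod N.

1

4^1 ≡ 4 (mod 91)
4^2 ≡ 4^2 = 16 ≡ 16 (mod 91)
4^4 ≡ 16^2 = 256 ≡ 74 (mod 91)
4^8 ≡ 74^2 = 5476 ≡ 16 (mod 91)
4^16 ≡ 16^2 = 256 ≡ 74 (mod 91)
4^32 ≡ 74^2 = 5476 ≡ 16 (mod 91)
4^64 ≡ 16^2 = 256 ≡ 74 (mod 91)
90 = 64 + 16 + 8 + 2 in binary powers of 2.
So 4^90 ≡ 74 · 74 · 16 · 16 ≡ 1 (mod 91).
Since the result is 1, base 4 gives no evidence that 91 is composite.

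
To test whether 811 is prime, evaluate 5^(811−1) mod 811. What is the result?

1

5^1 ≡ 5 (mod 811)
5^2 ≡ 5^2 = 25 ≡ 25 (mod 811)
5^4 ≡ 25^2 = 625 ≡ 625 (mod 811)
5^8 ≡ 625^2 = 390625 ≡ 534 (mod 811)
5^16 ≡ 534^2 = 285156 ≡ 495 (mod 811)
5^32 ≡ 495^2 = 245025 ≡ 103 (mod 811)
5^64 ≡ 103^2 = 10609 ≡ 66 (mod 811)
5^128 ≡ 66^2 = 4356 ≡ 301 (mod 811)
5^256 ≡ 301^2 = 90601 ≡ 580 (mod 811)
5^512 ≡ 580^2 = 336400 ≡ 646 (mod 811)
810 = 512 + 256 + 32 + 8 + 2 in binary powers of 2.
So 5^810 ≡ 646 · 580 · 103 · 534 · 25 ≡ 1 (mod 811).
Since the result is 1, base 5 gives no evidence that 811 is composite.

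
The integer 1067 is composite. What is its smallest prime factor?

1067 is odd.
Digit sum 14, not divisible by 3.
Ends in 7: not divisible by 5.
7: 1067 = 7·152 + 3
11: 1067 = 11·97

11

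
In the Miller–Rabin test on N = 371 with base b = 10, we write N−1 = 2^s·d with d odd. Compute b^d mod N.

371 − 1 = 370 = 2^1 · 185, so d = 185.
10^1 ≡ 10 (mod 371)
10^2 ≡ 10^2 = 100 ≡ 100 (mod 371)
10^4 ≡ 100^2 = 10000 ≡ 354 (mod 371)
10^8 ≡ 354^2 = 125316 ≡ 289 (mod 371)
10^16 ≡ 289^2 = 83521 ≡ 46 (mod 371)
10^32 ≡ 46^2 = 2116 ≡ 261 (mod 371)
10^64 ≡ 261^2 = 68121 ≡ 228 (mod 371)
10^128 ≡ 228^2 = 51984 ≡ 44 (mod 371)
185 = 128 + 32 + 16 + 8 + 1 in binary powers of 2.
So 10^185 ≡ 44 · 261 · 46 · 289 · 10 ≡ 152 (mod 371).
Squaring chain: 152; never reaches −1, so base 10 is a Miller–Rabin witness that 371 is composite.

152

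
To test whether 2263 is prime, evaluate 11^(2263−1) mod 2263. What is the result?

2093

11^1 ≡ 11 (mod 2263)
11^2 ≡ 11^2 = 121 ≡ 121 (mod 2263)
11^4 ≡ 121^2 = 14641 ≡ 1063 (mod 2263)
11^8 ≡ 1063^2 = 1129969 ≡ 732 (mod 2263)
11^16 ≡ 732^2 = 535824 ≡ 1756 (mod 2263)
11^32 ≡ 1756^2 = 3083536 ≡ 1330 (mod 2263)
11^64 ≡ 1330^2 = 1768900 ≡ 1497 (mod 2263)
11^128 ≡ 1497^2 = 2241009 ≡ 639 (mod 2263)
11^256 ≡ 639^2 = 408321 ≡ 981 (mod 2263)
11^512 ≡ 981^2 = 962361 ≡ 586 (mod 2263)
11^1024 ≡ 586^2 = 343396 ≡ 1683 (mod 2263)
11^2048 ≡ 1683^2 = 2832489 ≡ 1476 (mod 2263)
2262 = 2048 + 128 + 64 + 16 + 4 + 2 in binary powers of 2.
So 11^2262 ≡ 1476 · 639 · 1497 · 1756 · 1063 · 121 ≡ 2093 (mod 2263).
Since 2093 ≠ 1, base 11 is a Fermat witness: 2263 is composite.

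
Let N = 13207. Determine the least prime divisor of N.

13207 is odd.
Digit sum 13, not divisible by 3.
Ends in 7: not divisible by 5.
7: 13207 = 7·1886 + 5
11: 13207 = 11·1200 + 7
13: 13207 = 13·1015 + 12
17: 13207 = 17·776 + 15
19: 13207 = 19·695 + 2
23: 13207 = 23·574 + 5
29: 13207 = 29·455 + 12
31: 13207 = 31·426 + 1
37: 13207 = 37·356 + 35
41: 13207 = 41·322 + 5
43: 13207 = 43·307 + 6
47: 13207 = 47·281

47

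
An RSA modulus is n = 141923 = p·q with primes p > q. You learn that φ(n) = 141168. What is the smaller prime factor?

347

φ(n) = (p−1)(q−1) = n − (p+q) + 1, so p + q = 141923 − 141168 + 1 = 756.
p and q are the roots of t² − 756t + 141923 = 0.
Discriminant: 756² − 4·141923 = 571536 − 567692 = 3844; √3844 = 62.
q = (756 − 62)/2 = 347, p = (756 + 62)/2 = 409.
Check: 347 · 409 = 141923.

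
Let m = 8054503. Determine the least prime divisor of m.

8054503 is odd.
Digit sum 25, not divisible by 3.
Ends in 3: not divisible by 5.
7: 8054503 = 7·1150643 + 2
11: 8054503 = 11·732227 + 6
13: 8054503 = 13·619577 + 2
17: 8054503 = 17·473794 + 5
19: 8054503 = 19·423921 + 4
23: 8054503 = 23·350195 + 18
29: 8054503 = 29·277741 + 14
31: 8054503 = 31·259822 + 21
37: 8054503 = 37·217689 + 10
41: 8054503 = 41·196451 + 12
43: 8054503 = 43·187314 + 1
47: 8054503 = 47·171372 + 19
53: 8054503 = 53·151971 + 40
59: 8054503 = 59·136517

59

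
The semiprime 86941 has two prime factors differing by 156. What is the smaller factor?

Since p = q + 156, we have 86941 = q(q + 156), so q² + 156q − 86941 = 0.
Discriminant: 156² + 4·86941 = 24336 + 347764 = 372100; √372100 = 610.
q = (−156 + 610)/2 = 227, and p = q + 156 = 383.
Check: 227 · 383 = 86941.

227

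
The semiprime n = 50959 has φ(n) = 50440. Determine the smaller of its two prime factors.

φ(n) = (p−1)(q−1) = n − (p+q) + 1, so p + q = 50959 − 50440 + 1 = 520.
p and q are the roots of t² − 520t + 50959 = 0.
Discriminant: 520² − 4·50959 = 270400 − 203836 = 66564; √66564 = 258.
q = (520 − 258)/2 = 131, p = (520 + 258)/2 = 389.
Check: 131 · 389 = 50959.

131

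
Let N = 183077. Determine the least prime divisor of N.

183077 is odd.
Digit sum 26, not divisible by 3.
Ends in 7: not divisible by 5.
7: 183077 = 7·26153 + 6
11: 183077 = 11·16643 + 4
13: 183077 = 13·14082 + 11
17: 183077 = 17·10769 + 4
19: 183077 = 19·9635 + 12
23: 183077 = 23·7959 + 20
29: 183077 = 29·6313

29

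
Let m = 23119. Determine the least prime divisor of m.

61

23119 is odd.
Digit sum 16, not divisible by 3.
Ends in 9: not divisible by 5.
7: 23119 = 7·3302 + 5
11: 23119 = 11·2101 + 8
13: 23119 = 13·1778 + 5
17: 23119 = 17·1359 + 16
19: 23119 = 19·1216 + 15
23: 23119 = 23·1005 + 4
29: 23119 = 29·797 + 6
31: 23119 = 31·745 + 24
37: 23119 = 37·624 + 31
41: 23119 = 41·563 + 36
43: 23119 = 43·537 + 28
47: 23119 = 47·491 + 42
53: 23119 = 53·436 + 11
59: 23119 = 59·391 + 50
61: 23119 = 61·379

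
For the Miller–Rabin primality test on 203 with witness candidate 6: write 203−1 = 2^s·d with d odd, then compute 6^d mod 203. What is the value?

203 − 1 = 202 = 2^1 · 101, so d = 101.
6^1 ≡ 6 (mod 203)
6^2 ≡ 6^2 = 36 ≡ 36 (mod 203)
6^4 ≡ 36^2 = 1296 ≡ 78 (mod 203)
6^8 ≡ 78^2 = 6084 ≡ 197 (mod 203)
6^16 ≡ 197^2 = 38809 ≡ 36 (mod 203)
6^32 ≡ 36^2 = 1296 ≡ 78 (mod 203)
6^64 ≡ 78^2 = 6084 ≡ 197 (mod 203)
101 = 64 + 32 + 4 + 1 in binary powers of 2.
So 6^101 ≡ 197 · 78 · 78 · 6 ≡ 13 (mod 203).
Squaring chain: 13; never reaches −1, so base 6 is a Miller–Rabin witness that 203 is composite.

13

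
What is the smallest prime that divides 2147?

2147 is odd.
Digit sum 14, not divisible by 3.
Ends in 7: not divisible by 5.
7: 2147 = 7·306 + 5
11: 2147 = 11·195 + 2
13: 2147 = 13·165 + 2
17: 2147 = 17·126 + 5
19: 2147 = 19·113

19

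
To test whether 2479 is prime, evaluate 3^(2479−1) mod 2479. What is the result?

2452

3^1 ≡ 3 (mod 2479)
3^2 ≡ 3^2 = 9 ≡ 9 (mod 2479)
3^4 ≡ 9^2 = 81 ≡ 81 (mod 2479)
3^8 ≡ 81^2 = 6561 ≡ 1603 (mod 2479)
3^16 ≡ 1603^2 = 2569609 ≡ 1365 (mod 2479)
3^32 ≡ 1365^2 = 1863225 ≡ 1496 (mod 2479)
3^64 ≡ 1496^2 = 2238016 ≡ 1958 (mod 2479)
3^128 ≡ 1958^2 = 3833764 ≡ 1230 (mod 2479)
3^256 ≡ 1230^2 = 1512900 ≡ 710 (mod 2479)
3^512 ≡ 710^2 = 504100 ≡ 863 (mod 2479)
3^1024 ≡ 863^2 = 744769 ≡ 1069 (mod 2479)
3^2048 ≡ 1069^2 = 1142761 ≡ 2421 (mod 2479)
2478 = 2048 + 256 + 128 + 32 + 8 + 4 + 2 in binary powers of 2.
So 3^2478 ≡ 2421 · 710 · 1230 · 1496 · 1603 · 81 · 9 ≡ 2452 (mod 2479).
Since 2452 ≠ 1, base 3 is a Fermat witness: 2479 is composite.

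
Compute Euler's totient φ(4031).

Factor: 4031 = 29 · 139.
φ(4031) = (29−1) · (139−1) = 28 · 138 = 3864.

3864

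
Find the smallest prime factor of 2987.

2987 is odd.
Digit sum 26, not divisible by 3.
Ends in 7: not divisible by 5.
7: 2987 = 7·426 + 5
11: 2987 = 11·271 + 6
13: 2987 = 13·229 + 10
17: 2987 = 17·175 + 12
19: 2987 = 19·157 + 4
23: 2987 = 23·129 + 20
29: 2987 = 29·103

29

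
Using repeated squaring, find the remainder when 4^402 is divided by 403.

4^1 ≡ 4 (mod 403)
4^2 ≡ 4^2 = 16 ≡ 16 (mod 403)
4^4 ≡ 16^2 = 256 ≡ 256 (mod 403)
4^8 ≡ 256^2 = 65536 ≡ 250 (mod 403)
4^16 ≡ 250^2 = 62500 ≡ 35 (mod 403)
4^32 ≡ 35^2 = 1225 ≡ 16 (mod 403)
4^64 ≡ 16^2 = 256 ≡ 256 (mod 403)
4^128 ≡ 256^2 = 65536 ≡ 250 (mod 403)
4^256 ≡ 250^2 = 62500 ≡ 35 (mod 403)
402 = 256 + 128 + 16 + 2 in binary powers of 2.
So 4^402 ≡ 35 · 250 · 35 · 16 ≡ 326 (mod 403).
Since 326 ≠ 1, base 4 is a Fermat witness: 403 is composite.

326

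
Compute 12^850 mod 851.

12^1 ≡ 12 (mod 851)
12^2 ≡ 12^2 = 144 ≡ 144 (mod 851)
12^4 ≡ 144^2 = 20736 ≡ 312 (mod 851)
12^8 ≡ 312^2 = 97344 ≡ 330 (mod 851)
12^16 ≡ 330^2 = 108900 ≡ 823 (mod 851)
12^32 ≡ 823^2 = 677329 ≡ 784 (mod 851)
12^64 ≡ 784^2 = 614656 ≡ 234 (mod 851)
12^128 ≡ 234^2 = 54756 ≡ 292 (mod 851)
12^256 ≡ 292^2 = 85264 ≡ 164 (mod 851)
12^512 ≡ 164^2 = 26896 ≡ 515 (mod 851)
850 = 512 + 256 + 64 + 16 + 2 in binary powers of 2.
So 12^850 ≡ 515 · 164 · 234 · 823 · 144 ≡ 164 (mod 851).
Since 164 ≠ 1, base 12 is a Fermat witness: 851 is composite.

164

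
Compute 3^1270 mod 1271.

3^1 ≡ 3 (mod 1271)
3^2 ≡ 3^2 = 9 ≡ 9 (mod 1271)
3^4 ≡ 9^2 = 81 ≡ 81 (mod 1271)
3^8 ≡ 81^2 = 6561 ≡ 206 (mod 1271)
3^16 ≡ 206^2 = 42436 ≡ 493 (mod 1271)
3^32 ≡ 493^2 = 243049 ≡ 288 (mod 1271)
3^64 ≡ 288^2 = 82944 ≡ 329 (mod 1271)
3^128 ≡ 329^2 = 108241 ≡ 206 (mod 1271)
3^256 ≡ 206^2 = 42436 ≡ 493 (mod 1271)
3^512 ≡ 493^2 = 243049 ≡ 288 (mod 1271)
3^1024 ≡ 288^2 = 82944 ≡ 329 (mod 1271)
1270 = 1024 + 128 + 64 + 32 + 16 + 4 + 2 in binary powers of 2.
So 3^1270 ≡ 329 · 206 · 329 · 288 · 493 · 81 · 9 ≡ 893 (mod 1271).
Since 893 ≠ 1, base 3 is a Fermat witness: 1271 is composite.

893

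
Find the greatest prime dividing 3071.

83

3071 = 37 · 83
83 is prime.
So 3071 = 37 · 83; the largest prime factor is 83.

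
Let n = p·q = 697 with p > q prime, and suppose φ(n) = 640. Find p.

41

φ(n) = (p−1)(q−1) = n − (p+q) + 1, so p + q = 697 − 640 + 1 = 58.
p and q are the roots of t² − 58t + 697 = 0.
Discriminant: 58² − 4·697 = 3364 − 2788 = 576; √576 = 24.
q = (58 − 24)/2 = 17, p = (58 + 24)/2 = 41.
Check: 17 · 41 = 697.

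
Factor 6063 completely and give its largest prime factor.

47

6063 = 3 · 2021
2021 = 43 · 47
47 is prime.
So 6063 = 3 · 43 · 47; the largest prime factor is 47.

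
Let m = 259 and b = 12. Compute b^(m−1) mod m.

12^1 ≡ 12 (mod 259)
12^2 ≡ 12^2 = 144 ≡ 144 (mod 259)
12^4 ≡ 144^2 = 20736 ≡ 16 (mod 259)
12^8 ≡ 16^2 = 256 ≡ 256 (mod 259)
12^16 ≡ 256^2 = 65536 ≡ 9 (mod 259)
12^32 ≡ 9^2 = 81 ≡ 81 (mod 259)
12^64 ≡ 81^2 = 6561 ≡ 86 (mod 259)
12^128 ≡ 86^2 = 7396 ≡ 144 (mod 259)
12^256 ≡ 144^2 = 20736 ≡ 16 (mod 259)
258 = 256 + 2 in binary powers of 2.
So 12^258 ≡ 16 · 144 ≡ 232 (mod 259).
Since 232 ≠ 1, base 12 is a Fermat witness: 259 is composite.

232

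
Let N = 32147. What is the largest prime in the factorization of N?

32147 = 17 · 1891
1891 = 31 · 61
61 is prime.
So 32147 = 17 · 31 · 61; the largest prime factor is 61.

61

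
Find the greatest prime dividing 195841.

195841 = 37 · 5293
5293 = 67 · 79
79 is prime.
So 195841 = 37 · 67 · 79; the largest prime factor is 79.

79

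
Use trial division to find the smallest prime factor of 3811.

3811 is odd.
Digit sum 13, not divisible by 3.
Ends in 1: not divisible by 5.
7: 3811 = 7·544 + 3
11: 3811 = 11·346 + 5
13: 3811 = 13·293 + 2
17: 3811 = 17·224 + 3
19: 3811 = 19·200 + 11
23: 3811 = 23·165 + 16
29: 3811 = 29·131 + 12
31: 3811 = 31·122 + 29
37: 3811 = 37·103

37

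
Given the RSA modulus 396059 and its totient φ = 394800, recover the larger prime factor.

φ(n) = (p−1)(q−1) = n − (p+q) + 1, so p + q = 396059 − 394800 + 1 = 1260.
p and q are the roots of t² − 1260t + 396059 = 0.
Discriminant: 1260² − 4·396059 = 1587600 − 1584236 = 3364; √3364 = 58.
q = (1260 − 58)/2 = 601, p = (1260 + 58)/2 = 659.
Check: 601 · 659 = 396059.

659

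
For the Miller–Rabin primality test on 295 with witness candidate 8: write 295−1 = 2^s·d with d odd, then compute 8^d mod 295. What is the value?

295 − 1 = 294 = 2^1 · 147, so d = 147.
8^1 ≡ 8 (mod 295)
8^2 ≡ 8^2 = 64 ≡ 64 (mod 295)
8^4 ≡ 64^2 = 4096 ≡ 261 (mod 295)
8^8 ≡ 261^2 = 68121 ≡ 271 (mod 295)
8^16 ≡ 271^2 = 73441 ≡ 281 (mod 295)
8^32 ≡ 281^2 = 78961 ≡ 196 (mod 295)
8^64 ≡ 196^2 = 38416 ≡ 66 (mod 295)
8^128 ≡ 66^2 = 4356 ≡ 226 (mod 295)
147 = 128 + 16 + 2 + 1 in binary powers of 2.
So 8^147 ≡ 226 · 281 · 64 · 8 ≡ 172 (mod 295).
Squaring chain: 172; never reaches −1, so base 8 is a Miller–Rabin witness that 295 is composite.

172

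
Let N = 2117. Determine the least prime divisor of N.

2117 is odd.
Digit sum 11, not divisible by 3.
Ends in 7: not divisible by 5.
7: 2117 = 7·302 + 3
11: 2117 = 11·192 + 5
13: 2117 = 13·162 + 11
17: 2117 = 17·124 + 9
19: 2117 = 19·111 + 8
23: 2117 = 23·92 + 1
29: 2117 = 29·73

29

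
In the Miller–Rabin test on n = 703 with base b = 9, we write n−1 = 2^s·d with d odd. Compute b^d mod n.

1

703 − 1 = 702 = 2^1 · 351, so d = 351.
9^1 ≡ 9 (mod 703)
9^2 ≡ 9^2 = 81 ≡ 81 (mod 703)
9^4 ≡ 81^2 = 6561 ≡ 234 (mod 703)
9^8 ≡ 234^2 = 54756 ≡ 625 (mod 703)
9^16 ≡ 625^2 = 390625 ≡ 460 (mod 703)
9^32 ≡ 460^2 = 211600 ≡ 700 (mod 703)
9^64 ≡ 700^2 = 490000 ≡ 9 (mod 703)
9^128 ≡ 9^2 = 81 ≡ 81 (mod 703)
9^256 ≡ 81^2 = 6561 ≡ 234 (mod 703)
351 = 256 + 64 + 16 + 8 + 4 + 2 + 1 in binary powers of 2.
So 9^351 ≡ 234 · 9 · 460 · 625 · 234 · 81 · 9 ≡ 1 (mod 703).
Since 9^d ≡ 1 (mod 703), base 9 does not prove 703 composite.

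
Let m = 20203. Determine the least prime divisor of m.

20203 is odd.
Digit sum 7, not divisible by 3.
Ends in 3: not divisible by 5.
7: 20203 = 7·2886 + 1
11: 20203 = 11·1836 + 7
13: 20203 = 13·1554 + 1
17: 20203 = 17·1188 + 7
19: 20203 = 19·1063 + 6
23: 20203 = 23·878 + 9
29: 20203 = 29·696 + 19
31: 20203 = 31·651 + 22
37: 20203 = 37·546 + 1
41: 20203 = 41·492 + 31
43: 20203 = 43·469 + 36
47: 20203 = 47·429 + 40
53: 20203 = 53·381 + 10
59: 20203 = 59·342 + 25
61: 20203 = 61·331 + 12
67: 20203 = 67·301 + 36
71: 20203 = 71·284 + 39
73: 20203 = 73·276 + 55
79: 20203 = 79·255 + 58
83: 20203 = 83·243 + 34
89: 20203 = 89·227

89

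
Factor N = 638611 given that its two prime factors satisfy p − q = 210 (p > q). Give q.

Since p = q + 210, we have 638611 = q(q + 210), so q² + 210q − 638611 = 0.
Discriminant: 210² + 4·638611 = 44100 + 2554444 = 2598544; √2598544 = 1612.
q = (−210 + 1612)/2 = 701, and p = q + 210 = 911.
Check: 701 · 911 = 638611.

701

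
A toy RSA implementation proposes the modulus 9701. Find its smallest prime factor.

89

9701 is odd.
Digit sum 17, not divisible by 3.
Ends in 1: not divisible by 5.
7: 9701 = 7·1385 + 6
11: 9701 = 11·881 + 10
13: 9701 = 13·746 + 3
17: 9701 = 17·570 + 11
19: 9701 = 19·510 + 11
23: 9701 = 23·421 + 18
29: 9701 = 29·334 + 15
31: 9701 = 31·312 + 29
37: 9701 = 37·262 + 7
41: 9701 = 41·236 + 25
43: 9701 = 43·225 + 26
47: 9701 = 47·206 + 19
53: 9701 = 53·183 + 2
59: 9701 = 59·164 + 25
61: 9701 = 61·159 + 2
67: 9701 = 67·144 + 53
71: 9701 = 71·136 + 45
73: 9701 = 73·132 + 65
79: 9701 = 79·122 + 63
83: 9701 = 83·116 + 73
89: 9701 = 89·109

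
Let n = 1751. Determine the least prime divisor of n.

1751 is odd.
Digit sum 14, not divisible by 3.
Ends in 1: not divisible by 5.
7: 1751 = 7·250 + 1
11: 1751 = 11·159 + 2
13: 1751 = 13·134 + 9
17: 1751 = 17·103

17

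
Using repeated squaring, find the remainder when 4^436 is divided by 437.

123

4^1 ≡ 4 (mod 437)
4^2 ≡ 4^2 = 16 ≡ 16 (mod 437)
4^4 ≡ 16^2 = 256 ≡ 256 (mod 437)
4^8 ≡ 256^2 = 65536 ≡ 423 (mod 437)
4^16 ≡ 423^2 = 178929 ≡ 196 (mod 437)
4^32 ≡ 196^2 = 38416 ≡ 397 (mod 437)
4^64 ≡ 397^2 = 157609 ≡ 289 (mod 437)
4^128 ≡ 289^2 = 83521 ≡ 54 (mod 437)
4^256 ≡ 54^2 = 2916 ≡ 294 (mod 437)
436 = 256 + 128 + 32 + 16 + 4 in binary powers of 2.
So 4^436 ≡ 294 · 54 · 397 · 196 · 256 ≡ 123 (mod 437).
Since 123 ≠ 1, base 4 is a Fermat witness: 437 is composite.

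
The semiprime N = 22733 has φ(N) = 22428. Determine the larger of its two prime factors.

179

φ(n) = (p−1)(q−1) = n − (p+q) + 1, so p + q = 22733 − 22428 + 1 = 306.
p and q are the roots of t² − 306t + 22733 = 0.
Discriminant: 306² − 4·22733 = 93636 − 90932 = 2704; √2704 = 52.
q = (306 − 52)/2 = 127, p = (306 + 52)/2 = 179.
Check: 127 · 179 = 22733.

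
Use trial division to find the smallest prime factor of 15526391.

15526391 is odd.
Digit sum 32, not divisible by 3.
Ends in 1: not divisible by 5.
7: 15526391 = 7·2218055 + 6
11: 15526391 = 11·1411490 + 1
13: 15526391 = 13·1194337 + 10
17: 15526391 = 17·913317 + 2
19: 15526391 = 19·817178 + 9
23: 15526391 = 23·675060 + 11
29: 15526391 = 29·535392 + 23
31: 15526391 = 31·500851 + 10
37: 15526391 = 37·419632 + 7
41: 15526391 = 41·378692 + 19
43: 15526391 = 43·361078 + 37
47: 15526391 = 47·330348 + 35
53: 15526391 = 53·292950 + 41
59: 15526391 = 59·263159 + 10
61: 15526391 = 61·254531

61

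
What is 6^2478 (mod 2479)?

6^1 ≡ 6 (mod 2479)
6^2 ≡ 6^2 = 36 ≡ 36 (mod 2479)
6^4 ≡ 36^2 = 1296 ≡ 1296 (mod 2479)
6^8 ≡ 1296^2 = 1679616 ≡ 1333 (mod 2479)
6^16 ≡ 1333^2 = 1776889 ≡ 1925 (mod 2479)
6^32 ≡ 1925^2 = 3705625 ≡ 1999 (mod 2479)
6^64 ≡ 1999^2 = 3996001 ≡ 2332 (mod 2479)
6^128 ≡ 2332^2 = 5438224 ≡ 1777 (mod 2479)
6^256 ≡ 1777^2 = 3157729 ≡ 1962 (mod 2479)
6^512 ≡ 1962^2 = 3849444 ≡ 2036 (mod 2479)
6^1024 ≡ 2036^2 = 4145296 ≡ 408 (mod 2479)
6^2048 ≡ 408^2 = 166464 ≡ 371 (mod 2479)
2478 = 2048 + 256 + 128 + 32 + 8 + 4 + 2 in binary powers of 2.
So 6^2478 ≡ 371 · 1962 · 1777 · 1999 · 1333 · 1296 · 36 ≡ 2293 (mod 2479).
Since 2293 ≠ 1, base 6 is a Fermat witness: 2479 is composite.

2293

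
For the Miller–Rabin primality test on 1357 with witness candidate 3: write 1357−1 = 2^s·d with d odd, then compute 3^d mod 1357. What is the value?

1357 − 1 = 1356 = 2^2 · 339, so d = 339.
3^1 ≡ 3 (mod 1357)
3^2 ≡ 3^2 = 9 ≡ 9 (mod 1357)
3^4 ≡ 9^2 = 81 ≡ 81 (mod 1357)
3^8 ≡ 81^2 = 6561 ≡ 1133 (mod 1357)
3^16 ≡ 1133^2 = 1283689 ≡ 1324 (mod 1357)
3^32 ≡ 1324^2 = 1752976 ≡ 1089 (mod 1357)
3^64 ≡ 1089^2 = 1185921 ≡ 1260 (mod 1357)
3^128 ≡ 1260^2 = 1587600 ≡ 1267 (mod 1357)
3^256 ≡ 1267^2 = 1605289 ≡ 1315 (mod 1357)
339 = 256 + 64 + 16 + 2 + 1 in binary powers of 2.
So 3^339 ≡ 1315 · 1260 · 1324 · 9 · 3 ≡ 41 (mod 1357).
Squaring chain: 41 → 324; never reaches −1, so base 3 is a Miller–Rabin witness that 1357 is composite.

41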